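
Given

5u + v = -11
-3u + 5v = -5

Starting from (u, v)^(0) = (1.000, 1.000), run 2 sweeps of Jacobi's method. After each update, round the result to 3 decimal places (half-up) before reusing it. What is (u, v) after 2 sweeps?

Iteration 1:
  u = (-11 - (1)·1.000) / (5) = -2.400
  v = (-5 - (-3)·1.000) / (5) = -0.400
Iteration 2:
  u = (-11 - (1)·-0.400) / (5) = -2.120
  v = (-5 - (-3)·-2.400) / (5) = -2.440

(-2.120, -2.440)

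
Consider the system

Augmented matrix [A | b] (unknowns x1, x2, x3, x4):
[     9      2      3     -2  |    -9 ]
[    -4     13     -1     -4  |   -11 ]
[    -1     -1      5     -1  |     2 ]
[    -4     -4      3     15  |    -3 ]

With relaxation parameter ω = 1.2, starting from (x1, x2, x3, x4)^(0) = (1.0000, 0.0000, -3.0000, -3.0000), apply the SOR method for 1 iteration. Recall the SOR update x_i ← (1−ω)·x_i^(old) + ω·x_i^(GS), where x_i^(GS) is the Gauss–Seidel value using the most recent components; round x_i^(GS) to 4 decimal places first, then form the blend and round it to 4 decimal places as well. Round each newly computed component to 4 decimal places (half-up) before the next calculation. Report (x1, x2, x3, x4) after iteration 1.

Iteration 1:
  x1: GS value = (-9 - (2)·0.0000 - (3)·-3.0000 - (-2)·-3.0000) / (9) = -0.6667;  x1 ← (1−ω)·1.0000 + ω·-0.6667 = -1.0000
  x2: GS value = (-11 - (-4)·-1.0000 - (-1)·-3.0000 - (-4)·-3.0000) / (13) = -2.3077;  x2 ← (1−ω)·0.0000 + ω·-2.3077 = -2.7692
  x3: GS value = (2 - (-1)·-1.0000 - (-1)·-2.7692 - (-1)·-3.0000) / (5) = -0.9538;  x3 ← (1−ω)·-3.0000 + ω·-0.9538 = -0.5446
  x4: GS value = (-3 - (-4)·-1.0000 - (-4)·-2.7692 - (3)·-0.5446) / (15) = -1.0962;  x4 ← (1−ω)·-3.0000 + ω·-1.0962 = -0.7154

(-1.0000, -2.7692, -0.5446, -0.7154)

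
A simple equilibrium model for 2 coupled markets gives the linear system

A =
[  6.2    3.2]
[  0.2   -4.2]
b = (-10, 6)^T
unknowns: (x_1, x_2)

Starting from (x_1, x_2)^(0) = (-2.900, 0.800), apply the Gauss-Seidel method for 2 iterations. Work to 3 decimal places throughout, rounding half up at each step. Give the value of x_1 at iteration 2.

-0.826

Iteration 1:
  x_1 = (-10 - (3.2)·0.800) / (6.2) = -2.026
  x_2 = (6 - (0.2)·-2.026) / (-4.2) = -1.525
Iteration 2:
  x_1 = (-10 - (3.2)·-1.525) / (6.2) = -0.826
  x_2 = (6 - (0.2)·-0.826) / (-4.2) = -1.468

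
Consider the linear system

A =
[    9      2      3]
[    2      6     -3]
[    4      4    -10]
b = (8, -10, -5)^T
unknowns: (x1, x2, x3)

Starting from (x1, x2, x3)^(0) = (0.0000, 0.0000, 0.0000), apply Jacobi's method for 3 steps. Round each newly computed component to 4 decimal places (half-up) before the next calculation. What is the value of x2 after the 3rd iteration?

Iteration 1:
  x1 = (8 - (2)·0.0000 - (3)·0.0000) / (9) = 0.8889
  x2 = (-10 - (2)·0.0000 - (-3)·0.0000) / (6) = -1.6667
  x3 = (-5 - (4)·0.0000 - (4)·0.0000) / (-10) = 0.5000
Iteration 2:
  x1 = (8 - (2)·-1.6667 - (3)·0.5000) / (9) = 1.0926
  x2 = (-10 - (2)·0.8889 - (-3)·0.5000) / (6) = -1.7130
  x3 = (-5 - (4)·0.8889 - (4)·-1.6667) / (-10) = 0.1889
Iteration 3:
  x1 = (8 - (2)·-1.7130 - (3)·0.1889) / (9) = 1.2066
  x2 = (-10 - (2)·1.0926 - (-3)·0.1889) / (6) = -1.9364
  x3 = (-5 - (4)·1.0926 - (4)·-1.7130) / (-10) = 0.2518

-1.9364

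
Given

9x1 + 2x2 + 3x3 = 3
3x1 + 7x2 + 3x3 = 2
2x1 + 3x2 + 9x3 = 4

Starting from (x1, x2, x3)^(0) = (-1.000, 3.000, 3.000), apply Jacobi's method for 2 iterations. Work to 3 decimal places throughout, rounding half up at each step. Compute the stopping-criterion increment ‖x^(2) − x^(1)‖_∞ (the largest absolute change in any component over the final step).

Iteration 1:
  x1 = (3 - (2)·3.000 - (3)·3.000) / (9) = -1.333
  x2 = (2 - (3)·-1.000 - (3)·3.000) / (7) = -0.571
  x3 = (4 - (2)·-1.000 - (3)·3.000) / (9) = -0.333
Iteration 2:
  x1 = (3 - (2)·-0.571 - (3)·-0.333) / (9) = 0.571
  x2 = (2 - (3)·-1.333 - (3)·-0.333) / (7) = 1.000
  x3 = (4 - (2)·-1.333 - (3)·-0.571) / (9) = 0.931
Change: (1.904, 1.571, 1.264) → max |·| = 1.904

1.904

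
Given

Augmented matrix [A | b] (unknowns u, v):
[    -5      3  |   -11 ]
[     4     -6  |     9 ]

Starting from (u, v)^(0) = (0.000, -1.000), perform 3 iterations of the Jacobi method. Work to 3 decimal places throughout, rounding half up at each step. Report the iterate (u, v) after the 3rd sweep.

Iteration 1:
  u = (-11 - (3)·-1.000) / (-5) = 1.600
  v = (9 - (4)·0.000) / (-6) = -1.500
Iteration 2:
  u = (-11 - (3)·-1.500) / (-5) = 1.300
  v = (9 - (4)·1.600) / (-6) = -0.433
Iteration 3:
  u = (-11 - (3)·-0.433) / (-5) = 1.940
  v = (9 - (4)·1.300) / (-6) = -0.633

(1.940, -0.633)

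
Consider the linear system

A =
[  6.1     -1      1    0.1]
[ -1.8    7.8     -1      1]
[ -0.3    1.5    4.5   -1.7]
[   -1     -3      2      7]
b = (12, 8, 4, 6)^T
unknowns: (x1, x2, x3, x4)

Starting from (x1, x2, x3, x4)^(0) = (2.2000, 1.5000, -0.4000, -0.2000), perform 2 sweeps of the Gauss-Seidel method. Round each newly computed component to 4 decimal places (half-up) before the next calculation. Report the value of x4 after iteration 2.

1.3896

Iteration 1:
  x1 = (12 - (-1)·1.5000 - (1)·-0.4000 - (0.1)·-0.2000) / (6.1) = 2.2820
  x2 = (8 - (-1.8)·2.2820 - (-1)·-0.4000 - (1)·-0.2000) / (7.8) = 1.5266
  x3 = (4 - (-0.3)·2.2820 - (1.5)·1.5266 - (-1.7)·-0.2000) / (4.5) = 0.4566
  x4 = (6 - (-1)·2.2820 - (-3)·1.5266 - (2)·0.4566) / (7) = 1.7069
Iteration 2:
  x1 = (12 - (-1)·1.5266 - (1)·0.4566 - (0.1)·1.7069) / (6.1) = 2.1146
  x2 = (8 - (-1.8)·2.1146 - (-1)·0.4566 - (1)·1.7069) / (7.8) = 1.3533
  x3 = (4 - (-0.3)·2.1146 - (1.5)·1.3533 - (-1.7)·1.7069) / (4.5) = 1.2236
  x4 = (6 - (-1)·2.1146 - (-3)·1.3533 - (2)·1.2236) / (7) = 1.3896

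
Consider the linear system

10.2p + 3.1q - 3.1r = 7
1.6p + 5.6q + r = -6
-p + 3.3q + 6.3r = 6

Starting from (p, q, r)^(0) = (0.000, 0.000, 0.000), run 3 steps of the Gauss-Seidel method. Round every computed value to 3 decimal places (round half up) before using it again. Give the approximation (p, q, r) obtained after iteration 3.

Iteration 1:
  p = (7 - (3.1)·0.000 - (-3.1)·0.000) / (10.2) = 0.686
  q = (-6 - (1.6)·0.686 - (1)·0.000) / (5.6) = -1.267
  r = (6 - (-1)·0.686 - (3.3)·-1.267) / (6.3) = 1.725
Iteration 2:
  p = (7 - (3.1)·-1.267 - (-3.1)·1.725) / (10.2) = 1.596
  q = (-6 - (1.6)·1.596 - (1)·1.725) / (5.6) = -1.835
  r = (6 - (-1)·1.596 - (3.3)·-1.835) / (6.3) = 2.167
Iteration 3:
  p = (7 - (3.1)·-1.835 - (-3.1)·2.167) / (10.2) = 1.903
  q = (-6 - (1.6)·1.903 - (1)·2.167) / (5.6) = -2.002
  r = (6 - (-1)·1.903 - (3.3)·-2.002) / (6.3) = 2.303

(1.903, -2.002, 2.303)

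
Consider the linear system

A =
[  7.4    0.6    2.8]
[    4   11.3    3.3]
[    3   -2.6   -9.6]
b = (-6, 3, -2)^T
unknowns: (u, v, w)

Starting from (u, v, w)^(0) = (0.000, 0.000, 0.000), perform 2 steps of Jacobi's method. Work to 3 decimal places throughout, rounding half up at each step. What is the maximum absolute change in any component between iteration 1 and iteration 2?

0.325

Iteration 1:
  u = (-6 - (0.6)·0.000 - (2.8)·0.000) / (7.4) = -0.811
  v = (3 - (4)·0.000 - (3.3)·0.000) / (11.3) = 0.265
  w = (-2 - (3)·0.000 - (-2.6)·0.000) / (-9.6) = 0.208
Iteration 2:
  u = (-6 - (0.6)·0.265 - (2.8)·0.208) / (7.4) = -0.911
  v = (3 - (4)·-0.811 - (3.3)·0.208) / (11.3) = 0.492
  w = (-2 - (3)·-0.811 - (-2.6)·0.265) / (-9.6) = -0.117
Change: (-0.100, 0.227, -0.325) → max |·| = 0.325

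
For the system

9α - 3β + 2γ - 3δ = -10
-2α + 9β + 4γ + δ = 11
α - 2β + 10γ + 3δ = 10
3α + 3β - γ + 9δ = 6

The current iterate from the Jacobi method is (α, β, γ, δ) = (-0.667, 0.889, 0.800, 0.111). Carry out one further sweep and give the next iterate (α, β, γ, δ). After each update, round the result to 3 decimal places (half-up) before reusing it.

One sweep:
  α = (-10 - (-3)·0.889 - (2)·0.800 - (-3)·0.111) / (9) = -0.956
  β = (11 - (-2)·-0.667 - (4)·0.800 - (1)·0.111) / (9) = 0.706
  γ = (10 - (1)·-0.667 - (-2)·0.889 - (3)·0.111) / (10) = 1.211
  δ = (6 - (3)·-0.667 - (3)·0.889 - (-1)·0.800) / (9) = 0.682

(-0.956, 0.706, 1.211, 0.682)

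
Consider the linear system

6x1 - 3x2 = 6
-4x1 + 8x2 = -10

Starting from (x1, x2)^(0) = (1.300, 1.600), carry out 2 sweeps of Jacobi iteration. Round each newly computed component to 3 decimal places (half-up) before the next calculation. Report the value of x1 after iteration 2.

Iteration 1:
  x1 = (6 - (-3)·1.600) / (6) = 1.800
  x2 = (-10 - (-4)·1.300) / (8) = -0.600
Iteration 2:
  x1 = (6 - (-3)·-0.600) / (6) = 0.700
  x2 = (-10 - (-4)·1.800) / (8) = -0.350

0.700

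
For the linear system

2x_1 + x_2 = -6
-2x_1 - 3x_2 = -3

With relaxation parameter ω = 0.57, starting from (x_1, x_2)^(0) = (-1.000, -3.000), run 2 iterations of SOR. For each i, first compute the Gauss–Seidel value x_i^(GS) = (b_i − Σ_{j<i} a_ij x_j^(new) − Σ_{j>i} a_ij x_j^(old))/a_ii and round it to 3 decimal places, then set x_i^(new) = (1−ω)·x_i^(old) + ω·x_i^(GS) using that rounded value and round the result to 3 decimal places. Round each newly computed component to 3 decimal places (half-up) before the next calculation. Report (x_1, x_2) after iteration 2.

Iteration 1:
  x_1: GS value = (-6 - (1)·-3.000) / (2) = -1.500;  x_1 ← (1−ω)·-1.000 + ω·-1.500 = -1.285
  x_2: GS value = (-3 - (-2)·-1.285) / (-3) = 1.857;  x_2 ← (1−ω)·-3.000 + ω·1.857 = -0.232
Iteration 2:
  x_1: GS value = (-6 - (1)·-0.232) / (2) = -2.884;  x_1 ← (1−ω)·-1.285 + ω·-2.884 = -2.196
  x_2: GS value = (-3 - (-2)·-2.196) / (-3) = 2.464;  x_2 ← (1−ω)·-0.232 + ω·2.464 = 1.305

(-2.196, 1.305)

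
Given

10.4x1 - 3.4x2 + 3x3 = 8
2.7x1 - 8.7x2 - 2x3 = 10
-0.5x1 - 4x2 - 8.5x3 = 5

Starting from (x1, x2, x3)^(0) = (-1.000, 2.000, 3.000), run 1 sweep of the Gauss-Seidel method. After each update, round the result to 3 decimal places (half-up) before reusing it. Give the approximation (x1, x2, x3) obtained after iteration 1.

(0.558, -1.666, 0.163)

Iteration 1:
  x1 = (8 - (-3.4)·2.000 - (3)·3.000) / (10.4) = 0.558
  x2 = (10 - (2.7)·0.558 - (-2)·3.000) / (-8.7) = -1.666
  x3 = (5 - (-0.5)·0.558 - (-4)·-1.666) / (-8.5) = 0.163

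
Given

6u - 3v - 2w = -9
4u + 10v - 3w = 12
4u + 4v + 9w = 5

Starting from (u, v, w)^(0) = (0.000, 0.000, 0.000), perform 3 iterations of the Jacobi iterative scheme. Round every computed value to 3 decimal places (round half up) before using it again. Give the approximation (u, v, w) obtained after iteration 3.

(-0.287, 1.693, -0.001)

Iteration 1:
  u = (-9 - (-3)·0.000 - (-2)·0.000) / (6) = -1.500
  v = (12 - (4)·0.000 - (-3)·0.000) / (10) = 1.200
  w = (5 - (4)·0.000 - (4)·0.000) / (9) = 0.556
Iteration 2:
  u = (-9 - (-3)·1.200 - (-2)·0.556) / (6) = -0.715
  v = (12 - (4)·-1.500 - (-3)·0.556) / (10) = 1.967
  w = (5 - (4)·-1.500 - (4)·1.200) / (9) = 0.689
Iteration 3:
  u = (-9 - (-3)·1.967 - (-2)·0.689) / (6) = -0.287
  v = (12 - (4)·-0.715 - (-3)·0.689) / (10) = 1.693
  w = (5 - (4)·-0.715 - (4)·1.967) / (9) = -0.001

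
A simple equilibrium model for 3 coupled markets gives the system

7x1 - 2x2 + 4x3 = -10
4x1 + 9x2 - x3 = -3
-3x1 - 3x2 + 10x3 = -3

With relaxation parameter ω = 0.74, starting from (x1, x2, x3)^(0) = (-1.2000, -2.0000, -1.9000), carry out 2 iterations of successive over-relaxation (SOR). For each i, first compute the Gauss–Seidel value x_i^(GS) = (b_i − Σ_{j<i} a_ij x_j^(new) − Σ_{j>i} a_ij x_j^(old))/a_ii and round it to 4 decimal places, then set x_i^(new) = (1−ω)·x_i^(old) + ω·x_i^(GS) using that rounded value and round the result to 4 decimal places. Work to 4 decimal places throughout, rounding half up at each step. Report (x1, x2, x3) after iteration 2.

(-0.9889, -0.1647, -0.7558)

Iteration 1:
  x1: GS value = (-10 - (-2)·-2.0000 - (4)·-1.9000) / (7) = -0.9143;  x1 ← (1−ω)·-1.2000 + ω·-0.9143 = -0.9886
  x2: GS value = (-3 - (4)·-0.9886 - (-1)·-1.9000) / (9) = -0.1051;  x2 ← (1−ω)·-2.0000 + ω·-0.1051 = -0.5978
  x3: GS value = (-3 - (-3)·-0.9886 - (-3)·-0.5978) / (10) = -0.7759;  x3 ← (1−ω)·-1.9000 + ω·-0.7759 = -1.0682
Iteration 2:
  x1: GS value = (-10 - (-2)·-0.5978 - (4)·-1.0682) / (7) = -0.9890;  x1 ← (1−ω)·-0.9886 + ω·-0.9890 = -0.9889
  x2: GS value = (-3 - (4)·-0.9889 - (-1)·-1.0682) / (9) = -0.0125;  x2 ← (1−ω)·-0.5978 + ω·-0.0125 = -0.1647
  x3: GS value = (-3 - (-3)·-0.9889 - (-3)·-0.1647) / (10) = -0.6461;  x3 ← (1−ω)·-1.0682 + ω·-0.6461 = -0.7558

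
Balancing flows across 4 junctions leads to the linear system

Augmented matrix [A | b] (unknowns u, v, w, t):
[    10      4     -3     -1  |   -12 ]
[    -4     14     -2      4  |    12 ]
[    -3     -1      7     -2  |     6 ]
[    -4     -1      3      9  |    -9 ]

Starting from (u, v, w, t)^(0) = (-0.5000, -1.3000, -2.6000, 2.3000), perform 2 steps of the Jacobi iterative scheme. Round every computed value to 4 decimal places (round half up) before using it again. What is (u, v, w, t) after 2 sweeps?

(-0.7900, 0.8078, 0.1422, -1.9530)

Iteration 1:
  u = (-12 - (4)·-1.3000 - (-3)·-2.6000 - (-1)·2.3000) / (10) = -1.2300
  v = (12 - (-4)·-0.5000 - (-2)·-2.6000 - (4)·2.3000) / (14) = -0.3143
  w = (6 - (-3)·-0.5000 - (-1)·-1.3000 - (-2)·2.3000) / (7) = 1.1143
  t = (-9 - (-4)·-0.5000 - (-1)·-1.3000 - (3)·-2.6000) / (9) = -0.5000
Iteration 2:
  u = (-12 - (4)·-0.3143 - (-3)·1.1143 - (-1)·-0.5000) / (10) = -0.7900
  v = (12 - (-4)·-1.2300 - (-2)·1.1143 - (4)·-0.5000) / (14) = 0.8078
  w = (6 - (-3)·-1.2300 - (-1)·-0.3143 - (-2)·-0.5000) / (7) = 0.1422
  t = (-9 - (-4)·-1.2300 - (-1)·-0.3143 - (3)·1.1143) / (9) = -1.9530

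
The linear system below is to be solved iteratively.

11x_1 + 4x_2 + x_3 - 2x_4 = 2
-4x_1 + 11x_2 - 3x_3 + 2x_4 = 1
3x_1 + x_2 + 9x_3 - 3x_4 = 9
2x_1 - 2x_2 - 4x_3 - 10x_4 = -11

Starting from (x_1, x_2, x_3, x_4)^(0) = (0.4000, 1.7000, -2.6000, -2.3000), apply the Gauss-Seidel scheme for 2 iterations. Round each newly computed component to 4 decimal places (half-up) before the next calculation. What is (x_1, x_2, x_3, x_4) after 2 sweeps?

(0.4496, 0.2295, 1.1135, 0.6986)

Iteration 1:
  x_1 = (2 - (4)·1.7000 - (1)·-2.6000 - (-2)·-2.3000) / (11) = -0.6182
  x_2 = (1 - (-4)·-0.6182 - (-3)·-2.6000 - (2)·-2.3000) / (11) = -0.4248
  x_3 = (9 - (3)·-0.6182 - (1)·-0.4248 - (-3)·-2.3000) / (9) = 0.4866
  x_4 = (-11 - (2)·-0.6182 - (-2)·-0.4248 - (-4)·0.4866) / (-10) = 0.8667
Iteration 2:
  x_1 = (2 - (4)·-0.4248 - (1)·0.4866 - (-2)·0.8667) / (11) = 0.4496
  x_2 = (1 - (-4)·0.4496 - (-3)·0.4866 - (2)·0.8667) / (11) = 0.2295
  x_3 = (9 - (3)·0.4496 - (1)·0.2295 - (-3)·0.8667) / (9) = 1.1135
  x_4 = (-11 - (2)·0.4496 - (-2)·0.2295 - (-4)·1.1135) / (-10) = 0.6986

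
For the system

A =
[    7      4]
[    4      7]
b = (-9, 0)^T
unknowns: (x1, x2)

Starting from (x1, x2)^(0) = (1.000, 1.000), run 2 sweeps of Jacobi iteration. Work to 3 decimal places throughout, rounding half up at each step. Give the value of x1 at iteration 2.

-0.959

Iteration 1:
  x1 = (-9 - (4)·1.000) / (7) = -1.857
  x2 = (0 - (4)·1.000) / (7) = -0.571
Iteration 2:
  x1 = (-9 - (4)·-0.571) / (7) = -0.959
  x2 = (0 - (4)·-1.857) / (7) = 1.061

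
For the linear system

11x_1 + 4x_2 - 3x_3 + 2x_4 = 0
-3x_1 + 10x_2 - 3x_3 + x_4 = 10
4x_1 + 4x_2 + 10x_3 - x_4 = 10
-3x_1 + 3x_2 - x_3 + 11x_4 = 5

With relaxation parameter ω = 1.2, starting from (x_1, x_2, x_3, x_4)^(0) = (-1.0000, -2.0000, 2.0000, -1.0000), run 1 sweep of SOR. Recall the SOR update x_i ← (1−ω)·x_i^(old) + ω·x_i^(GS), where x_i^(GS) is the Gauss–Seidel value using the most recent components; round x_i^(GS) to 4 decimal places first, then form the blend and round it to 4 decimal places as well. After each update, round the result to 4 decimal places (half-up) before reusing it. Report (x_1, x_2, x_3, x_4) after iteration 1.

(1.9454, 3.1403, -1.7612, 0.1623)

Iteration 1:
  x_1: GS value = (0 - (4)·-2.0000 - (-3)·2.0000 - (2)·-1.0000) / (11) = 1.4545;  x_1 ← (1−ω)·-1.0000 + ω·1.4545 = 1.9454
  x_2: GS value = (10 - (-3)·1.9454 - (-3)·2.0000 - (1)·-1.0000) / (10) = 2.2836;  x_2 ← (1−ω)·-2.0000 + ω·2.2836 = 3.1403
  x_3: GS value = (10 - (4)·1.9454 - (4)·3.1403 - (-1)·-1.0000) / (10) = -1.1343;  x_3 ← (1−ω)·2.0000 + ω·-1.1343 = -1.7612
  x_4: GS value = (5 - (-3)·1.9454 - (3)·3.1403 - (-1)·-1.7612) / (11) = -0.0314;  x_4 ← (1−ω)·-1.0000 + ω·-0.0314 = 0.1623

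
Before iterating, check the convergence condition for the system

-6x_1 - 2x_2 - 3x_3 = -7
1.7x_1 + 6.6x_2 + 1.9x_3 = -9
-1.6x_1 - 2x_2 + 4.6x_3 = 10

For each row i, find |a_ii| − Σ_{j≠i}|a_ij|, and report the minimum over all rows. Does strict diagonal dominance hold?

1

row 1: |-6| − (2+3) = 1
row 2: |6.6| − (1.7+1.9) = 3
row 3: |4.6| − (1.6+2) = 1
minimum over rows = 1 → strictly diagonally dominant (convergence guaranteed)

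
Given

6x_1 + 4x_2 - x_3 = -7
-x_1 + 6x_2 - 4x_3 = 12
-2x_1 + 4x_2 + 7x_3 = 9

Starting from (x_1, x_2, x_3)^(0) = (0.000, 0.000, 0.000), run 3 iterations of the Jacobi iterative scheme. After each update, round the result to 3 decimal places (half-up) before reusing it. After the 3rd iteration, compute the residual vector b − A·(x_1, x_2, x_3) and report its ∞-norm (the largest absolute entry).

3.987

Iteration 1:
  x_1 = (-7 - (4)·0.000 - (-1)·0.000) / (6) = -1.167
  x_2 = (12 - (-1)·0.000 - (-4)·0.000) / (6) = 2.000
  x_3 = (9 - (-2)·0.000 - (4)·0.000) / (7) = 1.286
Iteration 2:
  x_1 = (-7 - (4)·2.000 - (-1)·1.286) / (6) = -2.286
  x_2 = (12 - (-1)·-1.167 - (-4)·1.286) / (6) = 2.663
  x_3 = (9 - (-2)·-1.167 - (4)·2.000) / (7) = -0.191
Iteration 3:
  x_1 = (-7 - (4)·2.663 - (-1)·-0.191) / (6) = -2.974
  x_2 = (12 - (-1)·-2.286 - (-4)·-0.191) / (6) = 1.492
  x_3 = (9 - (-2)·-2.286 - (4)·2.663) / (7) = -0.889
Residual b − A·x = (3.987, -3.482, 3.307); ∞-norm = 3.987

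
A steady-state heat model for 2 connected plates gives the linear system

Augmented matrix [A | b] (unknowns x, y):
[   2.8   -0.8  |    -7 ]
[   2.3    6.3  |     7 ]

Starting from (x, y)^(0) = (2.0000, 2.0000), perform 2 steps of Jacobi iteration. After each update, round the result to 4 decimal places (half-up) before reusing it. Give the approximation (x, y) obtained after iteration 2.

(-2.3911, 1.8152)

Iteration 1:
  x = (-7 - (-0.8)·2.0000) / (2.8) = -1.9286
  y = (7 - (2.3)·2.0000) / (6.3) = 0.3810
Iteration 2:
  x = (-7 - (-0.8)·0.3810) / (2.8) = -2.3911
  y = (7 - (2.3)·-1.9286) / (6.3) = 1.8152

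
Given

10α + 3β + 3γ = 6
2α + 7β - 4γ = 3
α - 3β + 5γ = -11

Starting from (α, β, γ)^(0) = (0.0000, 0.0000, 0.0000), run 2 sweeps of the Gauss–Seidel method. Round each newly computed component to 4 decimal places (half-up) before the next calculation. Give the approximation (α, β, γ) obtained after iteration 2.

(1.1726, -1.1440, -3.1209)

Iteration 1:
  α = (6 - (3)·0.0000 - (3)·0.0000) / (10) = 0.6000
  β = (3 - (2)·0.6000 - (-4)·0.0000) / (7) = 0.2571
  γ = (-11 - (1)·0.6000 - (-3)·0.2571) / (5) = -2.1657
Iteration 2:
  α = (6 - (3)·0.2571 - (3)·-2.1657) / (10) = 1.1726
  β = (3 - (2)·1.1726 - (-4)·-2.1657) / (7) = -1.1440
  γ = (-11 - (1)·1.1726 - (-3)·-1.1440) / (5) = -3.1209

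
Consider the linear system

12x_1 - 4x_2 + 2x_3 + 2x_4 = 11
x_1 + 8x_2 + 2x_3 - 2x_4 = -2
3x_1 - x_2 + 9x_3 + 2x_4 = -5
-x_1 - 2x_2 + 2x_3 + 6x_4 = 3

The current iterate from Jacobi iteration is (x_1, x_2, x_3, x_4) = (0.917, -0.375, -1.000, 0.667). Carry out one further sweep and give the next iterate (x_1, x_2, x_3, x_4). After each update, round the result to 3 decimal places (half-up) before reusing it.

(0.847, 0.052, -1.051, 0.861)

One sweep:
  x_1 = (11 - (-4)·-0.375 - (2)·-1.000 - (2)·0.667) / (12) = 0.847
  x_2 = (-2 - (1)·0.917 - (2)·-1.000 - (-2)·0.667) / (8) = 0.052
  x_3 = (-5 - (3)·0.917 - (-1)·-0.375 - (2)·0.667) / (9) = -1.051
  x_4 = (3 - (-1)·0.917 - (-2)·-0.375 - (2)·-1.000) / (6) = 0.861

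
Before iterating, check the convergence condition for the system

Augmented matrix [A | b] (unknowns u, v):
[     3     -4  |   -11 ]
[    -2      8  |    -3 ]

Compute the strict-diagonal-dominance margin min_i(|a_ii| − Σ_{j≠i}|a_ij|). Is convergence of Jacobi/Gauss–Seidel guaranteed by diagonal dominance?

row 1: |3| − (4) = -1
row 2: |8| − (2) = 6
minimum over rows = -1 → not strictly diagonally dominant

-1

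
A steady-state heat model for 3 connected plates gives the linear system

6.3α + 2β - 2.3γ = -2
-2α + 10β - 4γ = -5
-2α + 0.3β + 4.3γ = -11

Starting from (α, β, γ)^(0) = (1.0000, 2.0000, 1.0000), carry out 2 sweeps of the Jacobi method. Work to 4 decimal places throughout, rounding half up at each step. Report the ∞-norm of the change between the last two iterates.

1.6105

Iteration 1:
  α = (-2 - (2)·2.0000 - (-2.3)·1.0000) / (6.3) = -0.5873
  β = (-5 - (-2)·1.0000 - (-4)·1.0000) / (10) = 0.1000
  γ = (-11 - (-2)·1.0000 - (0.3)·2.0000) / (4.3) = -2.2326
Iteration 2:
  α = (-2 - (2)·0.1000 - (-2.3)·-2.2326) / (6.3) = -1.1643
  β = (-5 - (-2)·-0.5873 - (-4)·-2.2326) / (10) = -1.5105
  γ = (-11 - (-2)·-0.5873 - (0.3)·0.1000) / (4.3) = -2.8383
Change: (-0.5770, -1.6105, -0.6057) → max |·| = 1.6105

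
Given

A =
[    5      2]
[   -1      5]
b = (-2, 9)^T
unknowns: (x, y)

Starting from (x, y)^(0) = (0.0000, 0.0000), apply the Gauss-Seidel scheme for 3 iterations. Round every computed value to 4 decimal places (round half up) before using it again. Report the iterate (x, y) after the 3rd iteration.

(-1.0330, 1.5934)

Iteration 1:
  x = (-2 - (2)·0.0000) / (5) = -0.4000
  y = (9 - (-1)·-0.4000) / (5) = 1.7200
Iteration 2:
  x = (-2 - (2)·1.7200) / (5) = -1.0880
  y = (9 - (-1)·-1.0880) / (5) = 1.5824
Iteration 3:
  x = (-2 - (2)·1.5824) / (5) = -1.0330
  y = (9 - (-1)·-1.0330) / (5) = 1.5934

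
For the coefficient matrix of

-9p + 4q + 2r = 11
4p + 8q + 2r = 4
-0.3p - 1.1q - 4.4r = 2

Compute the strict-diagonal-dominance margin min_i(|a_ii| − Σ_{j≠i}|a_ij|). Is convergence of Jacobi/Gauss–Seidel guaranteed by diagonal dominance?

row 1: |-9| − (4+2) = 3
row 2: |8| − (4+2) = 2
row 3: |-4.4| − (0.3+1.1) = 3
minimum over rows = 2 → strictly diagonally dominant (convergence guaranteed)

2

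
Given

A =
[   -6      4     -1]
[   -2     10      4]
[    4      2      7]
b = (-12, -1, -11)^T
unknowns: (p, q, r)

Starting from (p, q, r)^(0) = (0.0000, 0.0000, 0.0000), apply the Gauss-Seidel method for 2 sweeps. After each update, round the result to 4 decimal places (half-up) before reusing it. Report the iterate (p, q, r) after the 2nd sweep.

(2.6667, 1.5533, -3.5391)

Iteration 1:
  p = (-12 - (4)·0.0000 - (-1)·0.0000) / (-6) = 2.0000
  q = (-1 - (-2)·2.0000 - (4)·0.0000) / (10) = 0.3000
  r = (-11 - (4)·2.0000 - (2)·0.3000) / (7) = -2.8000
Iteration 2:
  p = (-12 - (4)·0.3000 - (-1)·-2.8000) / (-6) = 2.6667
  q = (-1 - (-2)·2.6667 - (4)·-2.8000) / (10) = 1.5533
  r = (-11 - (4)·2.6667 - (2)·1.5533) / (7) = -3.5391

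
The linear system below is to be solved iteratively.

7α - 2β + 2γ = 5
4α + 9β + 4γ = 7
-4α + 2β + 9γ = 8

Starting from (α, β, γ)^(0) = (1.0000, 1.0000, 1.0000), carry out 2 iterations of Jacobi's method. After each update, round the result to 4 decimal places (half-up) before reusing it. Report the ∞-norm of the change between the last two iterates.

Iteration 1:
  α = (5 - (-2)·1.0000 - (2)·1.0000) / (7) = 0.7143
  β = (7 - (4)·1.0000 - (4)·1.0000) / (9) = -0.1111
  γ = (8 - (-4)·1.0000 - (2)·1.0000) / (9) = 1.1111
Iteration 2:
  α = (5 - (-2)·-0.1111 - (2)·1.1111) / (7) = 0.3651
  β = (7 - (4)·0.7143 - (4)·1.1111) / (9) = -0.0335
  γ = (8 - (-4)·0.7143 - (2)·-0.1111) / (9) = 1.2310
Change: (-0.3492, 0.0776, 0.1199) → max |·| = 0.3492

0.3492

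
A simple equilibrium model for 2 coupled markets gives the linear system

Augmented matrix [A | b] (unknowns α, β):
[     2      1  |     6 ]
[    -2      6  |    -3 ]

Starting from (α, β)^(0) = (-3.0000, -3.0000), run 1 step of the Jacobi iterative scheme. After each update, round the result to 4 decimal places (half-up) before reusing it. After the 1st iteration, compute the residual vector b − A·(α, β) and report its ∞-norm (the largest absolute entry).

Iteration 1:
  α = (6 - (1)·-3.0000) / (2) = 4.5000
  β = (-3 - (-2)·-3.0000) / (6) = -1.5000
Residual b − A·x = (-1.5000, 15.0000); ∞-norm = 15.0000

15.0000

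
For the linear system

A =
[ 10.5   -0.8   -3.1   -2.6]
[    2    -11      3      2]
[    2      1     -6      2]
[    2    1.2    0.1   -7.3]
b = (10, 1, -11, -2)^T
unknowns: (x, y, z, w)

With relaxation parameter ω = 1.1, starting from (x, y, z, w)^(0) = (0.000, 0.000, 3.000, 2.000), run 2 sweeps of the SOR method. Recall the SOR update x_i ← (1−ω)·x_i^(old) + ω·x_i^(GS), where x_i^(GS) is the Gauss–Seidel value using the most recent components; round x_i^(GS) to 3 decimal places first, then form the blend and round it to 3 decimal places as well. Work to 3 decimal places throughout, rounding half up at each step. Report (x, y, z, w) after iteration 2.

(2.476, 1.583, 3.299, 1.260)

Iteration 1:
  x: GS value = (10 - (-0.8)·0.000 - (-3.1)·3.000 - (-2.6)·2.000) / (10.5) = 2.333;  x ← (1−ω)·0.000 + ω·2.333 = 2.566
  y: GS value = (1 - (2)·2.566 - (3)·3.000 - (2)·2.000) / (-11) = 1.557;  y ← (1−ω)·0.000 + ω·1.557 = 1.713
  z: GS value = (-11 - (2)·2.566 - (1)·1.713 - (2)·2.000) / (-6) = 3.641;  z ← (1−ω)·3.000 + ω·3.641 = 3.705
  w: GS value = (-2 - (2)·2.566 - (1.2)·1.713 - (0.1)·3.705) / (-7.3) = 1.309;  w ← (1−ω)·2.000 + ω·1.309 = 1.240
Iteration 2:
  x: GS value = (10 - (-0.8)·1.713 - (-3.1)·3.705 - (-2.6)·1.240) / (10.5) = 2.484;  x ← (1−ω)·2.566 + ω·2.484 = 2.476
  y: GS value = (1 - (2)·2.476 - (3)·3.705 - (2)·1.240) / (-11) = 1.595;  y ← (1−ω)·1.713 + ω·1.595 = 1.583
  z: GS value = (-11 - (2)·2.476 - (1)·1.583 - (2)·1.240) / (-6) = 3.336;  z ← (1−ω)·3.705 + ω·3.336 = 3.299
  w: GS value = (-2 - (2)·2.476 - (1.2)·1.583 - (0.1)·3.299) / (-7.3) = 1.258;  w ← (1−ω)·1.240 + ω·1.258 = 1.260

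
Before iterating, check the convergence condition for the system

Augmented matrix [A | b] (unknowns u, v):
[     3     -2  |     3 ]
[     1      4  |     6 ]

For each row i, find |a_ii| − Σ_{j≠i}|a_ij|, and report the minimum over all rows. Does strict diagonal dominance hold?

1

row 1: |3| − (2) = 1
row 2: |4| − (1) = 3
minimum over rows = 1 → strictly diagonally dominant (convergence guaranteed)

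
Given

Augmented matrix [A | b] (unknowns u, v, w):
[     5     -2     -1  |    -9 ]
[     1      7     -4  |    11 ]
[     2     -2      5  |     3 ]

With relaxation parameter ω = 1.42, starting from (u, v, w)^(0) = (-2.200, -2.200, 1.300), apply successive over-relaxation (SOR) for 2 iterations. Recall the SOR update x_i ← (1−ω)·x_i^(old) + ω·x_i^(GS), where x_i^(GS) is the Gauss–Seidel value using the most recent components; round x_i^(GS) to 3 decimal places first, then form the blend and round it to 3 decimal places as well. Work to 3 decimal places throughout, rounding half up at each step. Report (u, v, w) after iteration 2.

(2.434, 3.337, -0.489)

Iteration 1:
  u: GS value = (-9 - (-2)·-2.200 - (-1)·1.300) / (5) = -2.420;  u ← (1−ω)·-2.200 + ω·-2.420 = -2.512
  v: GS value = (11 - (1)·-2.512 - (-4)·1.300) / (7) = 2.673;  v ← (1−ω)·-2.200 + ω·2.673 = 4.720
  w: GS value = (3 - (2)·-2.512 - (-2)·4.720) / (5) = 3.493;  w ← (1−ω)·1.300 + ω·3.493 = 4.414
Iteration 2:
  u: GS value = (-9 - (-2)·4.720 - (-1)·4.414) / (5) = 0.971;  u ← (1−ω)·-2.512 + ω·0.971 = 2.434
  v: GS value = (11 - (1)·2.434 - (-4)·4.414) / (7) = 3.746;  v ← (1−ω)·4.720 + ω·3.746 = 3.337
  w: GS value = (3 - (2)·2.434 - (-2)·3.337) / (5) = 0.961;  w ← (1−ω)·4.414 + ω·0.961 = -0.489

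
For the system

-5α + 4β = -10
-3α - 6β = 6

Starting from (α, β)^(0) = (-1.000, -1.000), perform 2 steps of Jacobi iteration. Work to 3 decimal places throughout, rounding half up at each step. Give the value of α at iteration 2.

Iteration 1:
  α = (-10 - (4)·-1.000) / (-5) = 1.200
  β = (6 - (-3)·-1.000) / (-6) = -0.500
Iteration 2:
  α = (-10 - (4)·-0.500) / (-5) = 1.600
  β = (6 - (-3)·1.200) / (-6) = -1.600

1.600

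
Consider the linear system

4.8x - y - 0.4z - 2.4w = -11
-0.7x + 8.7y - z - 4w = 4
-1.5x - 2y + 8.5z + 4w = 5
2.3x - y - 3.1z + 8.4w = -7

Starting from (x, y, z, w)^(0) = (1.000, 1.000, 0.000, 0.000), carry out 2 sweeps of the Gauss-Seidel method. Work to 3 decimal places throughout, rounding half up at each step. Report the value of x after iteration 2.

Iteration 1:
  x = (-11 - (-1)·1.000 - (-0.4)·0.000 - (-2.4)·0.000) / (4.8) = -2.083
  y = (4 - (-0.7)·-2.083 - (-1)·0.000 - (-4)·0.000) / (8.7) = 0.292
  z = (5 - (-1.5)·-2.083 - (-2)·0.292 - (4)·0.000) / (8.5) = 0.289
  w = (-7 - (2.3)·-2.083 - (-1)·0.292 - (-3.1)·0.289) / (8.4) = -0.122
Iteration 2:
  x = (-11 - (-1)·0.292 - (-0.4)·0.289 - (-2.4)·-0.122) / (4.8) = -2.268
  y = (4 - (-0.7)·-2.268 - (-1)·0.289 - (-4)·-0.122) / (8.7) = 0.254
  z = (5 - (-1.5)·-2.268 - (-2)·0.254 - (4)·-0.122) / (8.5) = 0.305
  w = (-7 - (2.3)·-2.268 - (-1)·0.254 - (-3.1)·0.305) / (8.4) = -0.070

-2.268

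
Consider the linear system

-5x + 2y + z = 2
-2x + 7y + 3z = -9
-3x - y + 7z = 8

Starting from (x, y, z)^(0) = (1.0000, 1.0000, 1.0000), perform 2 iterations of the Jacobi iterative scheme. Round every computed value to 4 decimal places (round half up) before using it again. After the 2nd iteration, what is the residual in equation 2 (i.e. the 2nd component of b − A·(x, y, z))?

0.4124

Iteration 1:
  x = (2 - (2)·1.0000 - (1)·1.0000) / (-5) = 0.2000
  y = (-9 - (-2)·1.0000 - (3)·1.0000) / (7) = -1.4286
  z = (8 - (-3)·1.0000 - (-1)·1.0000) / (7) = 1.7143
Iteration 2:
  x = (2 - (2)·-1.4286 - (1)·1.7143) / (-5) = -0.6286
  y = (-9 - (-2)·0.2000 - (3)·1.7143) / (7) = -1.9633
  z = (8 - (-3)·0.2000 - (-1)·-1.4286) / (7) = 1.0245
Residual b − A·x = (1.7591, 0.4124, -3.0206)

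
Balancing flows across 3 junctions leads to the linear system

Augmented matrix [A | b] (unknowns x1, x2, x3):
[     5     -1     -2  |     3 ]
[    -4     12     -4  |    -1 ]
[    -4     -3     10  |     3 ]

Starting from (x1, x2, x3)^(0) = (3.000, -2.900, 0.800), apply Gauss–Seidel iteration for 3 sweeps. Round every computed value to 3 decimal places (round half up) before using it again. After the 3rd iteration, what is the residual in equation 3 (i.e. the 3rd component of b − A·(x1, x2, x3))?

-0.002

Iteration 1:
  x1 = (3 - (-1)·-2.900 - (-2)·0.800) / (5) = 0.340
  x2 = (-1 - (-4)·0.340 - (-4)·0.800) / (12) = 0.297
  x3 = (3 - (-4)·0.340 - (-3)·0.297) / (10) = 0.525
Iteration 2:
  x1 = (3 - (-1)·0.297 - (-2)·0.525) / (5) = 0.869
  x2 = (-1 - (-4)·0.869 - (-4)·0.525) / (12) = 0.381
  x3 = (3 - (-4)·0.869 - (-3)·0.381) / (10) = 0.762
Iteration 3:
  x1 = (3 - (-1)·0.381 - (-2)·0.762) / (5) = 0.981
  x2 = (-1 - (-4)·0.981 - (-4)·0.762) / (12) = 0.498
  x3 = (3 - (-4)·0.981 - (-3)·0.498) / (10) = 0.842
Residual b − A·x = (0.277, 0.316, -0.002)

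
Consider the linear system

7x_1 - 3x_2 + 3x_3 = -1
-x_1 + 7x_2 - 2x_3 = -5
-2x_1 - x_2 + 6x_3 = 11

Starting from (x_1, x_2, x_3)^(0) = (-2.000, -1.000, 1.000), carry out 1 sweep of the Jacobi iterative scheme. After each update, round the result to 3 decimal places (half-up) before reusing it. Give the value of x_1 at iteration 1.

Iteration 1:
  x_1 = (-1 - (-3)·-1.000 - (3)·1.000) / (7) = -1.000
  x_2 = (-5 - (-1)·-2.000 - (-2)·1.000) / (7) = -0.714
  x_3 = (11 - (-2)·-2.000 - (-1)·-1.000) / (6) = 1.000

-1.000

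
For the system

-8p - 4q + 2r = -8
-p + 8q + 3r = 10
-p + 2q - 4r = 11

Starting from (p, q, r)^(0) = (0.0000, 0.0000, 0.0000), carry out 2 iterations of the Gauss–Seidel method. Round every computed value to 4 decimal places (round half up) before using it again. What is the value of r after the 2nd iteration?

Iteration 1:
  p = (-8 - (-4)·0.0000 - (2)·0.0000) / (-8) = 1.0000
  q = (10 - (-1)·1.0000 - (3)·0.0000) / (8) = 1.3750
  r = (11 - (-1)·1.0000 - (2)·1.3750) / (-4) = -2.3125
Iteration 2:
  p = (-8 - (-4)·1.3750 - (2)·-2.3125) / (-8) = -0.2656
  q = (10 - (-1)·-0.2656 - (3)·-2.3125) / (8) = 2.0840
  r = (11 - (-1)·-0.2656 - (2)·2.0840) / (-4) = -1.6416

-1.6416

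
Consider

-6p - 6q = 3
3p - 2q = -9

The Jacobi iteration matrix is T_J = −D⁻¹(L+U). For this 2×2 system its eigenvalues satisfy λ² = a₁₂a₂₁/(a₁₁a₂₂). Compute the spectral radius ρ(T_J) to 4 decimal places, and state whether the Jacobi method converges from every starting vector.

a₁₂a₂₁/(a₁₁a₂₂) = (-6)·(3) / ((-6)·(-2)) = -1.500000
ρ = √|-1.500000| = √1.500000 = 1.2247
ρ > 1, so Jacobi diverges

1.2247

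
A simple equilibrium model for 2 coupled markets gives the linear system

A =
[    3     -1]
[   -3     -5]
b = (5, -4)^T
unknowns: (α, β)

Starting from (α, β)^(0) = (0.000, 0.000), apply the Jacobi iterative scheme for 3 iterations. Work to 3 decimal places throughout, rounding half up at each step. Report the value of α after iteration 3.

1.600

Iteration 1:
  α = (5 - (-1)·0.000) / (3) = 1.667
  β = (-4 - (-3)·0.000) / (-5) = 0.800
Iteration 2:
  α = (5 - (-1)·0.800) / (3) = 1.933
  β = (-4 - (-3)·1.667) / (-5) = -0.200
Iteration 3:
  α = (5 - (-1)·-0.200) / (3) = 1.600
  β = (-4 - (-3)·1.933) / (-5) = -0.360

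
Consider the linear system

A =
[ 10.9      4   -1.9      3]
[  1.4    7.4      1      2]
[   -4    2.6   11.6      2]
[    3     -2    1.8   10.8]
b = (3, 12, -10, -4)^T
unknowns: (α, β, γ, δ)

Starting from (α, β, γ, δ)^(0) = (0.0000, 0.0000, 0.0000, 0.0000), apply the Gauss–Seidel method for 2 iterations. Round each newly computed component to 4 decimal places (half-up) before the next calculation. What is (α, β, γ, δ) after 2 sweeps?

Iteration 1:
  α = (3 - (4)·0.0000 - (-1.9)·0.0000 - (3)·0.0000) / (10.9) = 0.2752
  β = (12 - (1.4)·0.2752 - (1)·0.0000 - (2)·0.0000) / (7.4) = 1.5696
  γ = (-10 - (-4)·0.2752 - (2.6)·1.5696 - (2)·0.0000) / (11.6) = -1.1190
  δ = (-4 - (3)·0.2752 - (-2)·1.5696 - (1.8)·-1.1190) / (10.8) = 0.0304
Iteration 2:
  α = (3 - (4)·1.5696 - (-1.9)·-1.1190 - (3)·0.0304) / (10.9) = -0.5042
  β = (12 - (1.4)·-0.5042 - (1)·-1.1190 - (2)·0.0304) / (7.4) = 1.8600
  γ = (-10 - (-4)·-0.5042 - (2.6)·1.8600 - (2)·0.0304) / (11.6) = -1.4581
  δ = (-4 - (3)·-0.5042 - (-2)·1.8600 - (1.8)·-1.4581) / (10.8) = 0.3571

(-0.5042, 1.8600, -1.4581, 0.3571)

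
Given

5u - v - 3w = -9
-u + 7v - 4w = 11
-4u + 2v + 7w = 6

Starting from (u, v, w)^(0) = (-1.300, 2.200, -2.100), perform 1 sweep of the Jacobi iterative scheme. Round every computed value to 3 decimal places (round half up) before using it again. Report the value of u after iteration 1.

Iteration 1:
  u = (-9 - (-1)·2.200 - (-3)·-2.100) / (5) = -2.620
  v = (11 - (-1)·-1.300 - (-4)·-2.100) / (7) = 0.186
  w = (6 - (-4)·-1.300 - (2)·2.200) / (7) = -0.514

-2.620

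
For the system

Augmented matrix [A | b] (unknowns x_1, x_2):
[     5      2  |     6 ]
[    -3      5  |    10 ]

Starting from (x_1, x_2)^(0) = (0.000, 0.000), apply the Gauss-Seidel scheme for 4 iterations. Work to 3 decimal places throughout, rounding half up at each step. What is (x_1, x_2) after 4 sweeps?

(0.310, 2.186)

Iteration 1:
  x_1 = (6 - (2)·0.000) / (5) = 1.200
  x_2 = (10 - (-3)·1.200) / (5) = 2.720
Iteration 2:
  x_1 = (6 - (2)·2.720) / (5) = 0.112
  x_2 = (10 - (-3)·0.112) / (5) = 2.067
Iteration 3:
  x_1 = (6 - (2)·2.067) / (5) = 0.373
  x_2 = (10 - (-3)·0.373) / (5) = 2.224
Iteration 4:
  x_1 = (6 - (2)·2.224) / (5) = 0.310
  x_2 = (10 - (-3)·0.310) / (5) = 2.186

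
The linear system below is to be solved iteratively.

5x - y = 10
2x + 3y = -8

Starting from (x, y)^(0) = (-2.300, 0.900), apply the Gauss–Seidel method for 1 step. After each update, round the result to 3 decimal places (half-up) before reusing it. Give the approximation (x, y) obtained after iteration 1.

Iteration 1:
  x = (10 - (-1)·0.900) / (5) = 2.180
  y = (-8 - (2)·2.180) / (3) = -4.120

(2.180, -4.120)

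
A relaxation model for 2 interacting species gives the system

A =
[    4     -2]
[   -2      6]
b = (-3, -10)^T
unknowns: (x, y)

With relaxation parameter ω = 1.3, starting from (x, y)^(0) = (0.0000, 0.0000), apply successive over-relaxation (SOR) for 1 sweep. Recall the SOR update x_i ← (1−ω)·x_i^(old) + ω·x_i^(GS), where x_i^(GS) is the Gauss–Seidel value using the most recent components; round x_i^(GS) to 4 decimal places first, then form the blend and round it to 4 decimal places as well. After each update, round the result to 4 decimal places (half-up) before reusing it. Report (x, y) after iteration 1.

Iteration 1:
  x: GS value = (-3 - (-2)·0.0000) / (4) = -0.7500;  x ← (1−ω)·0.0000 + ω·-0.7500 = -0.9750
  y: GS value = (-10 - (-2)·-0.9750) / (6) = -1.9917;  y ← (1−ω)·0.0000 + ω·-1.9917 = -2.5892

(-0.9750, -2.5892)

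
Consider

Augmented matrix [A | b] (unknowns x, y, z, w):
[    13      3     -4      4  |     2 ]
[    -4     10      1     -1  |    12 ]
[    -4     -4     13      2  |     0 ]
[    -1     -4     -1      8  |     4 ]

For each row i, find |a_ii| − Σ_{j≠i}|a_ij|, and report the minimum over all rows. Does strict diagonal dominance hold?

row 1: |13| − (3+4+4) = 2
row 2: |10| − (4+1+1) = 4
row 3: |13| − (4+4+2) = 3
row 4: |8| − (1+4+1) = 2
minimum over rows = 2 → strictly diagonally dominant (convergence guaranteed)

2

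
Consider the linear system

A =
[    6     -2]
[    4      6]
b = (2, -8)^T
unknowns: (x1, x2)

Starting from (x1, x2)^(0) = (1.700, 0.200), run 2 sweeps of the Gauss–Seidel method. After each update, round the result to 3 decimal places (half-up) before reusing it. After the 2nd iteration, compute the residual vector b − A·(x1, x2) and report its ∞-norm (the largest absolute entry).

0.800

Iteration 1:
  x1 = (2 - (-2)·0.200) / (6) = 0.400
  x2 = (-8 - (4)·0.400) / (6) = -1.600
Iteration 2:
  x1 = (2 - (-2)·-1.600) / (6) = -0.200
  x2 = (-8 - (4)·-0.200) / (6) = -1.200
Residual b − A·x = (0.800, 0.000); ∞-norm = 0.800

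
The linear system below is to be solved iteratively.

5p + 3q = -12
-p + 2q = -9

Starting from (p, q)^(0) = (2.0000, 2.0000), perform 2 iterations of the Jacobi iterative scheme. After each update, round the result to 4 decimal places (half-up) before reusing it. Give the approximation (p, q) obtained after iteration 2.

Iteration 1:
  p = (-12 - (3)·2.0000) / (5) = -3.6000
  q = (-9 - (-1)·2.0000) / (2) = -3.5000
Iteration 2:
  p = (-12 - (3)·-3.5000) / (5) = -0.3000
  q = (-9 - (-1)·-3.6000) / (2) = -6.3000

(-0.3000, -6.3000)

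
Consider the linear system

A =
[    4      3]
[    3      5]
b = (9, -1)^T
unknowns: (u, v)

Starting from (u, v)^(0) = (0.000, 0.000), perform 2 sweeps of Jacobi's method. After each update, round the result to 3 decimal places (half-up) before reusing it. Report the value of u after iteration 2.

2.400

Iteration 1:
  u = (9 - (3)·0.000) / (4) = 2.250
  v = (-1 - (3)·0.000) / (5) = -0.200
Iteration 2:
  u = (9 - (3)·-0.200) / (4) = 2.400
  v = (-1 - (3)·2.250) / (5) = -1.550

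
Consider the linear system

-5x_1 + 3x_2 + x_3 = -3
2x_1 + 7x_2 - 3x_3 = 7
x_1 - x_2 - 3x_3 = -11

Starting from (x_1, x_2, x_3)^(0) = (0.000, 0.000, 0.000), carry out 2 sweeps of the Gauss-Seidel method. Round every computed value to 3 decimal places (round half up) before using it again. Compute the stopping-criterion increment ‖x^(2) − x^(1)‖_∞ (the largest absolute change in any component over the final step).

1.215

Iteration 1:
  x_1 = (-3 - (3)·0.000 - (1)·0.000) / (-5) = 0.600
  x_2 = (7 - (2)·0.600 - (-3)·0.000) / (7) = 0.829
  x_3 = (-11 - (1)·0.600 - (-1)·0.829) / (-3) = 3.590
Iteration 2:
  x_1 = (-3 - (3)·0.829 - (1)·3.590) / (-5) = 1.815
  x_2 = (7 - (2)·1.815 - (-3)·3.590) / (7) = 2.020
  x_3 = (-11 - (1)·1.815 - (-1)·2.020) / (-3) = 3.598
Change: (1.215, 1.191, 0.008) → max |·| = 1.215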